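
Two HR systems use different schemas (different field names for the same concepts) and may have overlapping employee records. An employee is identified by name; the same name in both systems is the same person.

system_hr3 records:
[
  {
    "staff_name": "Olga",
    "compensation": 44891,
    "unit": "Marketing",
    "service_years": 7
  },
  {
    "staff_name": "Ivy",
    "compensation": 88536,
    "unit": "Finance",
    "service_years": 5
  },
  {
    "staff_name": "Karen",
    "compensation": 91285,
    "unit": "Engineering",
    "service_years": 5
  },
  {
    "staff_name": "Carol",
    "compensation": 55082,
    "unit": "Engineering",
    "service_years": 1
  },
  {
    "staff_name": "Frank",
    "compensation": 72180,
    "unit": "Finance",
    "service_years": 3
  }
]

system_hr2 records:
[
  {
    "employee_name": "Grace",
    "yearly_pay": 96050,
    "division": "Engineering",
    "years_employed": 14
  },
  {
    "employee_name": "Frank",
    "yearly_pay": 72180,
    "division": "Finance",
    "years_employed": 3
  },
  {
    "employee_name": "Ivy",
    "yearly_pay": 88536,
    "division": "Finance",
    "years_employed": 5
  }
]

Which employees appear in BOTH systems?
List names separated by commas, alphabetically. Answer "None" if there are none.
Frank, Ivy

Schema mapping: "staff_name" (system_hr3) = "employee_name" (system_hr2) = employee name

Names in system_hr3: ['Carol', 'Frank', 'Ivy', 'Karen', 'Olga']
Names in system_hr2: ['Frank', 'Grace', 'Ivy']

Intersection: ['Frank', 'Ivy']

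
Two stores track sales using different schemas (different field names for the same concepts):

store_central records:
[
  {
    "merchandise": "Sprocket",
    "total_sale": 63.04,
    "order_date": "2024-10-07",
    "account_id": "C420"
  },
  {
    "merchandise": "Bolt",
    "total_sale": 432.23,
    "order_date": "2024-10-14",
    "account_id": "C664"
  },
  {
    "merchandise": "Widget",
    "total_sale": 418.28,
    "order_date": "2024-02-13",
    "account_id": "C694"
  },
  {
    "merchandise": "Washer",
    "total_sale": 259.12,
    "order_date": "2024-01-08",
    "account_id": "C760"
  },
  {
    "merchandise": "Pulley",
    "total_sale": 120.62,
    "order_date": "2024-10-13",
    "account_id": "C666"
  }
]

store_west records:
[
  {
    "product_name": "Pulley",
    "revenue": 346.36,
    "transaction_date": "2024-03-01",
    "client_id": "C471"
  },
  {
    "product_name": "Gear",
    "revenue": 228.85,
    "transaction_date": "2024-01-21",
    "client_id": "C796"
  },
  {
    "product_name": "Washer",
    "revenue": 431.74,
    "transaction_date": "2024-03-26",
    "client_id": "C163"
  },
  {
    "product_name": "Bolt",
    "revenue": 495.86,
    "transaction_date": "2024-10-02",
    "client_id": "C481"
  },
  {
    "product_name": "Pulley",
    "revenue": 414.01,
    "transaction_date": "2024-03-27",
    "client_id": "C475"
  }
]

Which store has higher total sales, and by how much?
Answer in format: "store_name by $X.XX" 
store_west by $623.53

Schema mapping: "total_sale" (store_central) = "revenue" (store_west) = sale amount

Total for store_central: 1293.29
Total for store_west: 1916.82

Difference: |1293.29 - 1916.82| = 623.53
store_west has higher sales by $623.53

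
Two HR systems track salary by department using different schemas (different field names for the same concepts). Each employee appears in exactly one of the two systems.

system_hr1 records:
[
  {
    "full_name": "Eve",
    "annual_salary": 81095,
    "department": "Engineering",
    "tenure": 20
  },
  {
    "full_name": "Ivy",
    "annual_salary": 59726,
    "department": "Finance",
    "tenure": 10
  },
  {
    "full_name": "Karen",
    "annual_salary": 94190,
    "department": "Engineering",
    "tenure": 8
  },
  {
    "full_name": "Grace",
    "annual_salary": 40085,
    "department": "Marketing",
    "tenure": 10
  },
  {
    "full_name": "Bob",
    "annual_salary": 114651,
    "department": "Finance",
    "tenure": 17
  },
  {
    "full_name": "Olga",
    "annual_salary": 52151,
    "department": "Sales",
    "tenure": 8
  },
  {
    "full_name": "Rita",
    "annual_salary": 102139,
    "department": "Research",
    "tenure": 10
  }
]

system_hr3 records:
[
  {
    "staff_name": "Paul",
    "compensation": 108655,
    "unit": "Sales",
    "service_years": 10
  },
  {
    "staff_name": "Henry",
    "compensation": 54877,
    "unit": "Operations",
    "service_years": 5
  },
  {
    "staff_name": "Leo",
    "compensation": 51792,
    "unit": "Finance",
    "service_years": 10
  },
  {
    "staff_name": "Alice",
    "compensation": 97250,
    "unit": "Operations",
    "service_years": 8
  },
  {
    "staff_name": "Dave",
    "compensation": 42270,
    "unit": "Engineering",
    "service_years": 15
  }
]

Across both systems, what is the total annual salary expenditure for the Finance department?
226169

Schema mappings:
- "department" (system_hr1) = "unit" (system_hr3) = department
- "annual_salary" (system_hr1) = "compensation" (system_hr3) = salary

Finance salaries from system_hr1: 174377
Finance salaries from system_hr3: 51792

Total: 174377 + 51792 = 226169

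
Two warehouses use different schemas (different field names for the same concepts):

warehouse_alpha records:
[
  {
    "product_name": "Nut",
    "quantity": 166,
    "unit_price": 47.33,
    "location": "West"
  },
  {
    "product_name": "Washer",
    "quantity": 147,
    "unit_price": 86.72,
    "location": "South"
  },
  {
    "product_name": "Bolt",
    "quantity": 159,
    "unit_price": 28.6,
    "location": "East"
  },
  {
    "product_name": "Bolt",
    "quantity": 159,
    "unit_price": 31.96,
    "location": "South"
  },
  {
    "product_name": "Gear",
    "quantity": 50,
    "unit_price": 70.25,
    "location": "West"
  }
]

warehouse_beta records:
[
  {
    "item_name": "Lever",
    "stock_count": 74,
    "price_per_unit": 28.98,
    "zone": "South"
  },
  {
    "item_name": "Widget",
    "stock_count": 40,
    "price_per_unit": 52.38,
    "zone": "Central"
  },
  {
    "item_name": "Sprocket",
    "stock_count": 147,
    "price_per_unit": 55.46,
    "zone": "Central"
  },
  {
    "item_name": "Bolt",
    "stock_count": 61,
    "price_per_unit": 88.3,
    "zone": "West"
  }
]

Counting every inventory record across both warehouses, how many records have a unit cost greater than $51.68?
5

Schema mapping: "unit_price" (warehouse_alpha) = "price_per_unit" (warehouse_beta) = unit cost

Records > $51.68 in warehouse_alpha: 2
Records > $51.68 in warehouse_beta: 3

Total count: 2 + 3 = 5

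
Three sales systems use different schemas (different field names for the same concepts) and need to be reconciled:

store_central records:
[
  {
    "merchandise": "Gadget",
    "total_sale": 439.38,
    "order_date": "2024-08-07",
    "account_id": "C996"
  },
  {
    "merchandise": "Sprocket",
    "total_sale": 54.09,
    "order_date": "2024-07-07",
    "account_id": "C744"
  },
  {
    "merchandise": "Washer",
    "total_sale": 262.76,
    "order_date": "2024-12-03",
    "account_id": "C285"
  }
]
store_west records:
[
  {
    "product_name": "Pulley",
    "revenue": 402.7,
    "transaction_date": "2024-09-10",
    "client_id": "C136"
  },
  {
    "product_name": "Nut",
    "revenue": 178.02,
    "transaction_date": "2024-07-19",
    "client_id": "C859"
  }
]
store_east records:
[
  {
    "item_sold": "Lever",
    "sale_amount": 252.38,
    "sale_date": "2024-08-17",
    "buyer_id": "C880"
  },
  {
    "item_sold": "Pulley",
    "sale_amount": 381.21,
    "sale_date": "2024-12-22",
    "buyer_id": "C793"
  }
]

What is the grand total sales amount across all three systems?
1970.54

Schema reconciliation - all amount fields map to sale amount:

store_central (total_sale): 756.23
store_west (revenue): 580.72
store_east (sale_amount): 633.59

Grand total: 1970.54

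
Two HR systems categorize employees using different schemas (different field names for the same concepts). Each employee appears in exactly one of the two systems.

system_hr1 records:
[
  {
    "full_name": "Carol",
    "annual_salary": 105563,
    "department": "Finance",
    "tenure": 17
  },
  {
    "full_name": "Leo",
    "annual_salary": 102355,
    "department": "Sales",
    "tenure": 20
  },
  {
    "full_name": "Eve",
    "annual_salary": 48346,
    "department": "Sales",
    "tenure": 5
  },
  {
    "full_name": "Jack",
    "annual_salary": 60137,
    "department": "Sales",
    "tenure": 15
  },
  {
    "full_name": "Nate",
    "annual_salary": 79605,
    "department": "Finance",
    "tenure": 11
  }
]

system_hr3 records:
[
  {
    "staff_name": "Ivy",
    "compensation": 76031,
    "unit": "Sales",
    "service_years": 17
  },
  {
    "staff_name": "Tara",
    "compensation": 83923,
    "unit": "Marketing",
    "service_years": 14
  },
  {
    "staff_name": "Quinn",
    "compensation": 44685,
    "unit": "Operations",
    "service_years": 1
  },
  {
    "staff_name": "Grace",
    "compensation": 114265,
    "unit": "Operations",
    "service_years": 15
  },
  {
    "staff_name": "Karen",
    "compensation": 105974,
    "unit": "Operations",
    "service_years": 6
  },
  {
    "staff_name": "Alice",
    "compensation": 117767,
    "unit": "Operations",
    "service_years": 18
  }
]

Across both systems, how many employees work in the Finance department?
2

Schema mapping: "department" (system_hr1) = "unit" (system_hr3) = department

Finance employees in system_hr1: 2
Finance employees in system_hr3: 0

Total in Finance: 2 + 0 = 2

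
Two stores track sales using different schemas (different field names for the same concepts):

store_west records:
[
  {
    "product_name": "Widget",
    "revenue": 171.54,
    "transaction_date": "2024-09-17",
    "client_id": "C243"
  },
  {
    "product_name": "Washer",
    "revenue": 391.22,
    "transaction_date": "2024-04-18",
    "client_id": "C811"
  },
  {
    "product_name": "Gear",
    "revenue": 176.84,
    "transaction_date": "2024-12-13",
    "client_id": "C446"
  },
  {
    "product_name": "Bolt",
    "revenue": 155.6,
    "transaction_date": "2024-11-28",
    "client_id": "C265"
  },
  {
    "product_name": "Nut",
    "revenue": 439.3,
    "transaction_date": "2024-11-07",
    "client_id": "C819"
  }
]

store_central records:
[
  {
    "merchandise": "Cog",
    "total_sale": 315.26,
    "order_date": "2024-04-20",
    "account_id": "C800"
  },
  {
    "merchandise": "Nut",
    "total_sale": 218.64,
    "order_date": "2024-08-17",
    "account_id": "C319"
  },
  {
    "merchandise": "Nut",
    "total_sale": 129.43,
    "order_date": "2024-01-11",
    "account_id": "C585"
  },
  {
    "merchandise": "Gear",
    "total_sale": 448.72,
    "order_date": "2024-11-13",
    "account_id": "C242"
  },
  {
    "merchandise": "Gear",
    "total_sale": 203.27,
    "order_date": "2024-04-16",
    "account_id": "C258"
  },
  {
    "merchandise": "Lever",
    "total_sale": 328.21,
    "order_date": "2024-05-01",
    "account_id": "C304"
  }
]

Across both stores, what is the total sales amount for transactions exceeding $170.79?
2693.0

Schema mapping: "revenue" (store_west) = "total_sale" (store_central) = sale amount

Sum of sales > $170.79 in store_west: 1178.9
Sum of sales > $170.79 in store_central: 1514.1

Total: 1178.9 + 1514.1 = 2693.0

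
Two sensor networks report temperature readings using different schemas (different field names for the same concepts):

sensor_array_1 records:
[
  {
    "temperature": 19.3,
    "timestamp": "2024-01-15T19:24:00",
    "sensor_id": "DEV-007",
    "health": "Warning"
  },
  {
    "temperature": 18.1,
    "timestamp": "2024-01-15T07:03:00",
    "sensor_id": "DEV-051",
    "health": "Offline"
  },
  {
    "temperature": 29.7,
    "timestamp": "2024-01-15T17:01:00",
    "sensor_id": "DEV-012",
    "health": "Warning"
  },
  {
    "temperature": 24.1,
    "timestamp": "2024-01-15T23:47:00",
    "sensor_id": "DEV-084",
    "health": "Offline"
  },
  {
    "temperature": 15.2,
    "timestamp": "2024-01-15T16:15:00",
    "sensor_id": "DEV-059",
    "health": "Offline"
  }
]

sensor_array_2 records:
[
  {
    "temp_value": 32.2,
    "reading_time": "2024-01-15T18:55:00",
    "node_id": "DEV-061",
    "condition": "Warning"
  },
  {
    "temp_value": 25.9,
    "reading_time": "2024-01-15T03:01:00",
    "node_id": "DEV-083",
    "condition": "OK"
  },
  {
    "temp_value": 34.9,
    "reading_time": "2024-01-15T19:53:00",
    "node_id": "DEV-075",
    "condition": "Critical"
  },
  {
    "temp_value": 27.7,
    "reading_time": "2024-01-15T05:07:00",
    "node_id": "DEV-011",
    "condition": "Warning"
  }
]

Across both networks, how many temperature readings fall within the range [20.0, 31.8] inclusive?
4

Schema mapping: "temperature" (sensor_array_1) = "temp_value" (sensor_array_2) = temperature

Readings in [20.0, 31.8] from sensor_array_1: 2
Readings in [20.0, 31.8] from sensor_array_2: 2

Total count: 2 + 2 = 4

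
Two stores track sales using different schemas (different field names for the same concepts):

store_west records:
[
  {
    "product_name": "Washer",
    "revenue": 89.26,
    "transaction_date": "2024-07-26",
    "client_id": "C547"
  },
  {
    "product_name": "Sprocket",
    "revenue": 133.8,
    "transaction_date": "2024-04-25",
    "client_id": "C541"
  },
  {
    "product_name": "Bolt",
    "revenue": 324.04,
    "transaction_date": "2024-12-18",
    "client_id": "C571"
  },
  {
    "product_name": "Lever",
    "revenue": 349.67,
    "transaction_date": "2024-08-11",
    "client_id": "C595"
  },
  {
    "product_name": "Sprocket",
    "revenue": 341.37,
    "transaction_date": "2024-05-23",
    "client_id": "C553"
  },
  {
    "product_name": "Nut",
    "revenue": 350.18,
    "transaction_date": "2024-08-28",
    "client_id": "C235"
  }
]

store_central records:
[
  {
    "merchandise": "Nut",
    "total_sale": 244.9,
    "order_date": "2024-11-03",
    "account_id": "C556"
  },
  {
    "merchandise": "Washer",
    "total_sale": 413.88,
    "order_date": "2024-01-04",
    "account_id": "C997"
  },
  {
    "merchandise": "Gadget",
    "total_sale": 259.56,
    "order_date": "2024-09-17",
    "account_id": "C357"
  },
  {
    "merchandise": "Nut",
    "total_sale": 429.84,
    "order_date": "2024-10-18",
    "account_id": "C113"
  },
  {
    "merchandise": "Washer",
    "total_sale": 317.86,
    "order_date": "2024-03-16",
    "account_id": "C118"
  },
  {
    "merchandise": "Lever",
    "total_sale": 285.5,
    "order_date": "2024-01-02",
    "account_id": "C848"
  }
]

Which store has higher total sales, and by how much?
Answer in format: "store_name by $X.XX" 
store_central by $363.22

Schema mapping: "revenue" (store_west) = "total_sale" (store_central) = sale amount

Total for store_west: 1588.32
Total for store_central: 1951.54

Difference: |1588.32 - 1951.54| = 363.22
store_central has higher sales by $363.22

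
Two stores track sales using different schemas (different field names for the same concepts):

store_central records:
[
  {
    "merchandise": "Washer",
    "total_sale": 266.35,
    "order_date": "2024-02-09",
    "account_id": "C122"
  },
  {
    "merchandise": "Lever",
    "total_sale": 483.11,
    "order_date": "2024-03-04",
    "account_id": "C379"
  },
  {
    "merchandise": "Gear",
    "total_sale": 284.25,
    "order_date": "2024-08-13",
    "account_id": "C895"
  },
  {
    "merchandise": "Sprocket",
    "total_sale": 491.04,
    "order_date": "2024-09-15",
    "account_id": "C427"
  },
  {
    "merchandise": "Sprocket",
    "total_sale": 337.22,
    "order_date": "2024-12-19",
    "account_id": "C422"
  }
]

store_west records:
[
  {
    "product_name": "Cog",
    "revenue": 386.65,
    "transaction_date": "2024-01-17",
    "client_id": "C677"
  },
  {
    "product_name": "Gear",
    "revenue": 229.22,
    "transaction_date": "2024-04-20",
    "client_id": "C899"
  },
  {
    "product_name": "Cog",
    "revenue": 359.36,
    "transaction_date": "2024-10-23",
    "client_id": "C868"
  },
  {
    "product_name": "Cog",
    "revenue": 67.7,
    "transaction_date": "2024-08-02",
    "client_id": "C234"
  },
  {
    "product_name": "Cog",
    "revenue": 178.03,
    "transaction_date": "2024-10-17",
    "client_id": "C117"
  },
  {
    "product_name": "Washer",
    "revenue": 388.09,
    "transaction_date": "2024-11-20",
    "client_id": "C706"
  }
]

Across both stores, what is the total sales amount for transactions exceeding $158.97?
3403.32

Schema mapping: "total_sale" (store_central) = "revenue" (store_west) = sale amount

Sum of sales > $158.97 in store_central: 1861.97
Sum of sales > $158.97 in store_west: 1541.35

Total: 1861.97 + 1541.35 = 3403.32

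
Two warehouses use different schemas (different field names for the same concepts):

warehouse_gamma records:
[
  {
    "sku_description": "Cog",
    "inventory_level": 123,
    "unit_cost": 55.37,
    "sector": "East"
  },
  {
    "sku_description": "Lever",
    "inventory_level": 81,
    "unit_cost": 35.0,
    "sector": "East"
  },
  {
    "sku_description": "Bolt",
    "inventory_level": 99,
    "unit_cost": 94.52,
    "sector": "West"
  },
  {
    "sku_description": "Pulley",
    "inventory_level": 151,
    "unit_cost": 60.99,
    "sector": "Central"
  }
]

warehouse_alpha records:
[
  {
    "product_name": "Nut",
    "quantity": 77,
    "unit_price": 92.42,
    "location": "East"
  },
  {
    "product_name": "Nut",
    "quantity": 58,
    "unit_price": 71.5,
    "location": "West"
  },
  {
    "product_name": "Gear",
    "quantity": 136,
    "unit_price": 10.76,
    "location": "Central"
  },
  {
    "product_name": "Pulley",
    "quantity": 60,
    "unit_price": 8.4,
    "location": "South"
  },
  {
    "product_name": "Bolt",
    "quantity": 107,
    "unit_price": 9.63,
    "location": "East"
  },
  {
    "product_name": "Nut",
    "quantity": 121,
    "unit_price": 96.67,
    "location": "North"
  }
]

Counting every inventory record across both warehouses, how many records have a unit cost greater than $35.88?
6

Schema mapping: "unit_cost" (warehouse_gamma) = "unit_price" (warehouse_alpha) = unit cost

Records > $35.88 in warehouse_gamma: 3
Records > $35.88 in warehouse_alpha: 3

Total count: 3 + 3 = 6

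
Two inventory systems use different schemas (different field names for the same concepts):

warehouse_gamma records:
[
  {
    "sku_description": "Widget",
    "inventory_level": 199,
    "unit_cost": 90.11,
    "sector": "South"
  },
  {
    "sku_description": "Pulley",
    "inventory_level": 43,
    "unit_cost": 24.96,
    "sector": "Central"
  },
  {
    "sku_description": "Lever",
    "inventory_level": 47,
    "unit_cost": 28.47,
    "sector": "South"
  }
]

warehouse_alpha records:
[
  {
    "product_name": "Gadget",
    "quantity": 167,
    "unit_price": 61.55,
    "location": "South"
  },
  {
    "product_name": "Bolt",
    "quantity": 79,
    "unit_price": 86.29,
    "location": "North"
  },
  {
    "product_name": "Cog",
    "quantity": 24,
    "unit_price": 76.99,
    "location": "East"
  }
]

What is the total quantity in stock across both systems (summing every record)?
559

To reconcile these schemas, identify the field holding the quantity in stock in each system:
1. In warehouse_gamma it is "inventory_level"
2. In warehouse_alpha it is "quantity"

From warehouse_gamma: 199 + 43 + 47 = 289
From warehouse_alpha: 167 + 79 + 24 = 270

Total: 289 + 270 = 559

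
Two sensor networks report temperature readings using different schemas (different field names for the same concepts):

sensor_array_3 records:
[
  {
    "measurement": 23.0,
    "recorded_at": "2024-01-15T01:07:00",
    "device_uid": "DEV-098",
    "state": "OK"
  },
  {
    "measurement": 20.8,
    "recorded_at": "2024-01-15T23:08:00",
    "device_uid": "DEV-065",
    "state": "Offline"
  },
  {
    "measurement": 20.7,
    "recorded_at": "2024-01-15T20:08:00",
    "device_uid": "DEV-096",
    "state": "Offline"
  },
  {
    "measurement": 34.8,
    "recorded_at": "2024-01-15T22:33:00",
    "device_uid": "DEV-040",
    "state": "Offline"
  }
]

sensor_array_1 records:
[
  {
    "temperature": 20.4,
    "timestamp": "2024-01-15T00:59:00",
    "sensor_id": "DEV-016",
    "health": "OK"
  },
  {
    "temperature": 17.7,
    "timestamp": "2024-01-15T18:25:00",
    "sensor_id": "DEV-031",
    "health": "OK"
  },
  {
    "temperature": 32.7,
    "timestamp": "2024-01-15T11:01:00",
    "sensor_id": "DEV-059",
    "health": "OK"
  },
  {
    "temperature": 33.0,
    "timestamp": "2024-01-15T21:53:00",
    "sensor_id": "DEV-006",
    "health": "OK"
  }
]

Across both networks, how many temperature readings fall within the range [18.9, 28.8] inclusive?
4

Schema mapping: "measurement" (sensor_array_3) = "temperature" (sensor_array_1) = temperature

Readings in [18.9, 28.8] from sensor_array_3: 3
Readings in [18.9, 28.8] from sensor_array_1: 1

Total count: 3 + 1 = 4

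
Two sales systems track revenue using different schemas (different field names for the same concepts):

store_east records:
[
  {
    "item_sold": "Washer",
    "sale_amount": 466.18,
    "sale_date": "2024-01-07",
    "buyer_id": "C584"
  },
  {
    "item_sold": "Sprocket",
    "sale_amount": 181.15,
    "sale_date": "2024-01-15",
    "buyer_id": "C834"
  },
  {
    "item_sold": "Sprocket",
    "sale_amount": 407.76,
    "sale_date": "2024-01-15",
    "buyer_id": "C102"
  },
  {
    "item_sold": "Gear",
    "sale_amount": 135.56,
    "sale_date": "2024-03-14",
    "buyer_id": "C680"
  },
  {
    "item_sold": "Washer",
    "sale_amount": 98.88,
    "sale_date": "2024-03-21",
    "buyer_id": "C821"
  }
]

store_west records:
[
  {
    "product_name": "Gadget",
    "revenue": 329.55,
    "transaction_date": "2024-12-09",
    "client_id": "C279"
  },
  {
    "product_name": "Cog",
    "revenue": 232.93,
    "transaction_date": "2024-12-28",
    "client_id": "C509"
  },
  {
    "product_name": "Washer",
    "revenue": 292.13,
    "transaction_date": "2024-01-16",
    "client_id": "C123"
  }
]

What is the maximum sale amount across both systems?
466.18

Reconcile: "sale_amount" (store_east) = "revenue" (store_west) = sale amount

Maximum in store_east: 466.18
Maximum in store_west: 329.55

Overall maximum: max(466.18, 329.55) = 466.18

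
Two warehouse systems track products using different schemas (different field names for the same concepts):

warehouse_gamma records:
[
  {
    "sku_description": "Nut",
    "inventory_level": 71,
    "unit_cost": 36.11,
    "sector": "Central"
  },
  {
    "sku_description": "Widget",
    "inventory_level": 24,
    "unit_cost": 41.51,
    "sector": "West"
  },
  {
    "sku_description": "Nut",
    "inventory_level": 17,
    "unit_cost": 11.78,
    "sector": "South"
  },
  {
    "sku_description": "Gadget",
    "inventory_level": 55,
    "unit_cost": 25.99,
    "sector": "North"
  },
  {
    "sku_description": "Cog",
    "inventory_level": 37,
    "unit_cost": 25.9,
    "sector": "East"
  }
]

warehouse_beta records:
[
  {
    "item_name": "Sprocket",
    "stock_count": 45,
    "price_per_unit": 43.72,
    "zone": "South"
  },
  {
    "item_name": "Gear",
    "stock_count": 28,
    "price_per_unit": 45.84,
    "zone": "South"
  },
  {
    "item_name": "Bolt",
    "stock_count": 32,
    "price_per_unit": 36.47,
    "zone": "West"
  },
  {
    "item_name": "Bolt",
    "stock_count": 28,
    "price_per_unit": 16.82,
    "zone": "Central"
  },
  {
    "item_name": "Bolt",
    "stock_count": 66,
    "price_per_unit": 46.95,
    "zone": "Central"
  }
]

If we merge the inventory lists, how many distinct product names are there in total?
7

Schema mapping: "sku_description" (warehouse_gamma) = "item_name" (warehouse_beta) = product name

Products in warehouse_gamma: ['Cog', 'Gadget', 'Nut', 'Widget']
Products in warehouse_beta: ['Bolt', 'Gear', 'Sprocket']

Union (unique products): ['Bolt', 'Cog', 'Gadget', 'Gear', 'Nut', 'Sprocket', 'Widget']
Count: 7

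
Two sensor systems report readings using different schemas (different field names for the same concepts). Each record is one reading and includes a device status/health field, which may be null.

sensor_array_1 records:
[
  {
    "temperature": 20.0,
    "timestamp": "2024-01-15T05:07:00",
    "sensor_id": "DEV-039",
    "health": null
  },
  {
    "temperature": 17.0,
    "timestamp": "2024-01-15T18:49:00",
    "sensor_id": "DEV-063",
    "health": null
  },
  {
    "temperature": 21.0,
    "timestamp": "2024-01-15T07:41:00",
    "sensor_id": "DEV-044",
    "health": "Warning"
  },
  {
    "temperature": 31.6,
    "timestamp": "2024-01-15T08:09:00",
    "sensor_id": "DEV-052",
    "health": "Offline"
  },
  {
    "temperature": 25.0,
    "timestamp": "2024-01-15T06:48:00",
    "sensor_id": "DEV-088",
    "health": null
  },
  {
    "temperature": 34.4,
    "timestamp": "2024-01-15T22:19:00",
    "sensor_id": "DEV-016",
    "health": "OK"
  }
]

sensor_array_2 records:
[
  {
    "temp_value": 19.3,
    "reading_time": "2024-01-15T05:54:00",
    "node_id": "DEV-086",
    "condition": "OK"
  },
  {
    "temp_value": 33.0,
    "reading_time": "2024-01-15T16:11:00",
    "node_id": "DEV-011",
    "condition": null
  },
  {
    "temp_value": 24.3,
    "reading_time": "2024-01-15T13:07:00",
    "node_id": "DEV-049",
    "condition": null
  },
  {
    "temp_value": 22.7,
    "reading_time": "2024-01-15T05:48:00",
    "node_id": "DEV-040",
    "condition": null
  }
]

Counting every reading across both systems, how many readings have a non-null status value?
4

Schema mapping: "health" (sensor_array_1) = "condition" (sensor_array_2) = status

Non-null in sensor_array_1: 3
Non-null in sensor_array_2: 1

Total non-null: 3 + 1 = 4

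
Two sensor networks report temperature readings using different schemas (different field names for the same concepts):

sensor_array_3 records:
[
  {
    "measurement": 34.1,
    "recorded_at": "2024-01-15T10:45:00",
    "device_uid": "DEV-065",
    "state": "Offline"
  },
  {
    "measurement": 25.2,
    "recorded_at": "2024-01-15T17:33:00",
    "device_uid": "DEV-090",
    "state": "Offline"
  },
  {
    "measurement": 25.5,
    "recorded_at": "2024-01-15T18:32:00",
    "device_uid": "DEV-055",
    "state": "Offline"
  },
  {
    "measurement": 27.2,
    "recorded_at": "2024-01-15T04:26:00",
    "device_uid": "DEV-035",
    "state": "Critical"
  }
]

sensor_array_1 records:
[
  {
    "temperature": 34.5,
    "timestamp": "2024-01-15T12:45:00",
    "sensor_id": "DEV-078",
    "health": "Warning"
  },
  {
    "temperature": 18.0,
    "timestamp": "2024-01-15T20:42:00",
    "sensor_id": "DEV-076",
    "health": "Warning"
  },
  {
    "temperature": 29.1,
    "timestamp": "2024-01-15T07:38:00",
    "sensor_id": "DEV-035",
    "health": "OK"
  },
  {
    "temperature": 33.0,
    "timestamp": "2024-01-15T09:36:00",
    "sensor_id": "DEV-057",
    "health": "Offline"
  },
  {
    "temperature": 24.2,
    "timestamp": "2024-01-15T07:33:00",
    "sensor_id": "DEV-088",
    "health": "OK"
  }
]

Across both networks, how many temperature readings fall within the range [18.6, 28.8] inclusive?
4

Schema mapping: "measurement" (sensor_array_3) = "temperature" (sensor_array_1) = temperature

Readings in [18.6, 28.8] from sensor_array_3: 3
Readings in [18.6, 28.8] from sensor_array_1: 1

Total count: 3 + 1 = 4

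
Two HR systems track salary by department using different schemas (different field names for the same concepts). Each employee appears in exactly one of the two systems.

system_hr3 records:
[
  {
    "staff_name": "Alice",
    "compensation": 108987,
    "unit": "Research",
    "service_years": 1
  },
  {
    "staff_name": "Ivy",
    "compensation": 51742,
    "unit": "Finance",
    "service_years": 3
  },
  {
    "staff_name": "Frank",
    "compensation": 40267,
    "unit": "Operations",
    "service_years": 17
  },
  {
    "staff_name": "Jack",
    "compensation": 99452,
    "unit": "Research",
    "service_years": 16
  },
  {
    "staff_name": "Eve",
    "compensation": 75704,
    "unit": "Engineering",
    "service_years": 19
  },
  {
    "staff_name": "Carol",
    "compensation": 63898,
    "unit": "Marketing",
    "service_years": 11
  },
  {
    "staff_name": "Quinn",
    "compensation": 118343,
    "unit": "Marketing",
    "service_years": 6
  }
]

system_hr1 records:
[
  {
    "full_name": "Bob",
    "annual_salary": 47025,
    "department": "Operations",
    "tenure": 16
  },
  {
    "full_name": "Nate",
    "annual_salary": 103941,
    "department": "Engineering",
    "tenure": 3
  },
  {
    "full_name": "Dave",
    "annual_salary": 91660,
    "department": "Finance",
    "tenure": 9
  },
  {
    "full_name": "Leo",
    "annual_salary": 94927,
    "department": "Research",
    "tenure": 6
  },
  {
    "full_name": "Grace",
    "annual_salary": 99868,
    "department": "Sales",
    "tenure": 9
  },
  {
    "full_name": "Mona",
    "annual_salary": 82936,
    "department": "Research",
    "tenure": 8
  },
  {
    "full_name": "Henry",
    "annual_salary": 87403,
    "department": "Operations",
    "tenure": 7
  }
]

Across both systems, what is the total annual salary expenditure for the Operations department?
174695

Schema mappings:
- "unit" (system_hr3) = "department" (system_hr1) = department
- "compensation" (system_hr3) = "annual_salary" (system_hr1) = salary

Operations salaries from system_hr3: 40267
Operations salaries from system_hr1: 134428

Total: 40267 + 134428 = 174695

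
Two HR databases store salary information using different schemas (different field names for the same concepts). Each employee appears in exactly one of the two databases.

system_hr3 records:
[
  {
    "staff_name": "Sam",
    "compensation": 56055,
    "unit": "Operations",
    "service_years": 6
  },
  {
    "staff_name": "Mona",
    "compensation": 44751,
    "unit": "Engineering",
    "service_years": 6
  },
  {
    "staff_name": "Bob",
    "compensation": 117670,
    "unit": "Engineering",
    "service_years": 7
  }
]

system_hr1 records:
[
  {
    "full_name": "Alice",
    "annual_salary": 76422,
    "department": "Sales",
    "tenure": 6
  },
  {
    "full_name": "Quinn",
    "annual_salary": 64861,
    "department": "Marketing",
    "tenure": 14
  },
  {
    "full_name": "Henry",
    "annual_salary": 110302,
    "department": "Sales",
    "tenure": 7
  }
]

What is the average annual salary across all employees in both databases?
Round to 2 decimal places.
78343.50

Schema mapping: "compensation" (system_hr3) = "annual_salary" (system_hr1) = annual salary

All salaries: [56055, 44751, 117670, 76422, 64861, 110302]
Sum: 470061
Count: 6
Average: 470061 / 6 = 78343.50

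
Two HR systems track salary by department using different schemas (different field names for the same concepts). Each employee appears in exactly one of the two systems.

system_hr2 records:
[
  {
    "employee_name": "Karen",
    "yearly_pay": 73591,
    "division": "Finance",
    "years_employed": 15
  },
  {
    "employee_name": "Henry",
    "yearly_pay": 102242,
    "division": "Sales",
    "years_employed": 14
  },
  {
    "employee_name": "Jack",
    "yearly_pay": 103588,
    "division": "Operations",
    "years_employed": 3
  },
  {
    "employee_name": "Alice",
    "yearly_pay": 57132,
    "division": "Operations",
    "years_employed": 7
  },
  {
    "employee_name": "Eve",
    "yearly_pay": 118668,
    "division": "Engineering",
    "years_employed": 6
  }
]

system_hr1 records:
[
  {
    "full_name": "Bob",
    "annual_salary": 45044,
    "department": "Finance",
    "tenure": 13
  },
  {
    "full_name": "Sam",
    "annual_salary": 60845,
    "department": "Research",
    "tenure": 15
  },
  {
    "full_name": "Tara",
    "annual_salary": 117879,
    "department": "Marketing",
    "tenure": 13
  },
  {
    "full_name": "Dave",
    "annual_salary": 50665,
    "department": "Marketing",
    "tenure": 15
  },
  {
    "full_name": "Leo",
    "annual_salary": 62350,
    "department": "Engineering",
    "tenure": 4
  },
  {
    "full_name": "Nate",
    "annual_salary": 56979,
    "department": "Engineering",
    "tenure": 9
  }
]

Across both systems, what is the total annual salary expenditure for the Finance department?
118635

Schema mappings:
- "division" (system_hr2) = "department" (system_hr1) = department
- "yearly_pay" (system_hr2) = "annual_salary" (system_hr1) = salary

Finance salaries from system_hr2: 73591
Finance salaries from system_hr1: 45044

Total: 73591 + 45044 = 118635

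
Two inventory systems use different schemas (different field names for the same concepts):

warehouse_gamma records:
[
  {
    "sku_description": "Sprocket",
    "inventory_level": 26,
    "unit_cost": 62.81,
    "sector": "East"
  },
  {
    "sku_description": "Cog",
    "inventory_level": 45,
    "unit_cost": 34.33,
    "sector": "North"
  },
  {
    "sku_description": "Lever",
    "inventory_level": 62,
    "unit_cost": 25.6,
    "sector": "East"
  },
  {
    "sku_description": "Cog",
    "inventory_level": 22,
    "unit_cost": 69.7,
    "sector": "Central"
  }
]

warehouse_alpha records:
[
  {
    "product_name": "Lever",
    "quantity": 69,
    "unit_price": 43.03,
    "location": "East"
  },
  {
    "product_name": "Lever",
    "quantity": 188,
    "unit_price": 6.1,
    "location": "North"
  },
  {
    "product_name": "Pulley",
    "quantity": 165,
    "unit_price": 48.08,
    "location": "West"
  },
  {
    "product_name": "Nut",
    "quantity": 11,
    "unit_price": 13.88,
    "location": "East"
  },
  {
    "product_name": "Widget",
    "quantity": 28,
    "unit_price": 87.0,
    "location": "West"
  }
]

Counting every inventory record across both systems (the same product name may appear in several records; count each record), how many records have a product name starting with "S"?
1

Schema mapping: "sku_description" (warehouse_gamma) = "product_name" (warehouse_alpha) = product name

Records with product name starting with "S" in warehouse_gamma: 1
Records with product name starting with "S" in warehouse_alpha: 0

Total: 1 + 0 = 1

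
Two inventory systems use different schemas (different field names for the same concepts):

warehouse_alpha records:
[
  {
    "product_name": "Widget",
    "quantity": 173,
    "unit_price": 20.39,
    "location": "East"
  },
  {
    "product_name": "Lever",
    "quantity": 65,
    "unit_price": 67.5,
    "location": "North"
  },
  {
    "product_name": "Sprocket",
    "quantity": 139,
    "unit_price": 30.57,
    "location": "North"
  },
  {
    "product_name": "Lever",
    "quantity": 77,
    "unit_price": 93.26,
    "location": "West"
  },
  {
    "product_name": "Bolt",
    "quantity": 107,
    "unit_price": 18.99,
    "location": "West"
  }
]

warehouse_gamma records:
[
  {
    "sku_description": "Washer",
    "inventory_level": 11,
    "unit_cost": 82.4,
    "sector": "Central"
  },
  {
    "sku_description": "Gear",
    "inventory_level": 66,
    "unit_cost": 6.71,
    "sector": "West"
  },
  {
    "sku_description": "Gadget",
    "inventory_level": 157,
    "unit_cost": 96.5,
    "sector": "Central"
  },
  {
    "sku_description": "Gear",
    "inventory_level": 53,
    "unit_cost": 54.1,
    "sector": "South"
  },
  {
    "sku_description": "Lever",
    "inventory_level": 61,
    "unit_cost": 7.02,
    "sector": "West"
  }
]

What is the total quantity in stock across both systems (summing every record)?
909

To reconcile these schemas, identify the field holding the quantity in stock in each system:
1. In warehouse_alpha it is "quantity"
2. In warehouse_gamma it is "inventory_level"

From warehouse_alpha: 173 + 65 + 139 + 77 + 107 = 561
From warehouse_gamma: 11 + 66 + 157 + 53 + 61 = 348

Total: 561 + 348 = 909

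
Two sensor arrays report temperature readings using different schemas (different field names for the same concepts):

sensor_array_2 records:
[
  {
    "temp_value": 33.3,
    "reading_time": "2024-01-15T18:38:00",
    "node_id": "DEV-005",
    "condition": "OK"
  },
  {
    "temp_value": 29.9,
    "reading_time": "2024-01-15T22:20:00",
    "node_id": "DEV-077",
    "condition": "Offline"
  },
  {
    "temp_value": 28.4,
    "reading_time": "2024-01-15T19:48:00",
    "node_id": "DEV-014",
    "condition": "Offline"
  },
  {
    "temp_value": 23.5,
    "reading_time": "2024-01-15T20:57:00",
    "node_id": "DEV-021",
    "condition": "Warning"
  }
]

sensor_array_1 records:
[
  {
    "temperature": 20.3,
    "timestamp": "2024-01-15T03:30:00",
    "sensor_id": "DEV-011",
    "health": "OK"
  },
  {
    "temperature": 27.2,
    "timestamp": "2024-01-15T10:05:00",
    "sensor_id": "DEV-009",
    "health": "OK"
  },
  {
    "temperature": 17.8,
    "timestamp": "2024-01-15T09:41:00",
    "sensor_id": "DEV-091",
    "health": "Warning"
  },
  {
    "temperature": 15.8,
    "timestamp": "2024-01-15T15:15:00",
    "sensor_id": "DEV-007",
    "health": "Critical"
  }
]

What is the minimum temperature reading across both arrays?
15.8

Schema mapping: "temp_value" (sensor_array_2) = "temperature" (sensor_array_1) = temperature reading

Minimum in sensor_array_2: 23.5
Minimum in sensor_array_1: 15.8

Overall minimum: min(23.5, 15.8) = 15.8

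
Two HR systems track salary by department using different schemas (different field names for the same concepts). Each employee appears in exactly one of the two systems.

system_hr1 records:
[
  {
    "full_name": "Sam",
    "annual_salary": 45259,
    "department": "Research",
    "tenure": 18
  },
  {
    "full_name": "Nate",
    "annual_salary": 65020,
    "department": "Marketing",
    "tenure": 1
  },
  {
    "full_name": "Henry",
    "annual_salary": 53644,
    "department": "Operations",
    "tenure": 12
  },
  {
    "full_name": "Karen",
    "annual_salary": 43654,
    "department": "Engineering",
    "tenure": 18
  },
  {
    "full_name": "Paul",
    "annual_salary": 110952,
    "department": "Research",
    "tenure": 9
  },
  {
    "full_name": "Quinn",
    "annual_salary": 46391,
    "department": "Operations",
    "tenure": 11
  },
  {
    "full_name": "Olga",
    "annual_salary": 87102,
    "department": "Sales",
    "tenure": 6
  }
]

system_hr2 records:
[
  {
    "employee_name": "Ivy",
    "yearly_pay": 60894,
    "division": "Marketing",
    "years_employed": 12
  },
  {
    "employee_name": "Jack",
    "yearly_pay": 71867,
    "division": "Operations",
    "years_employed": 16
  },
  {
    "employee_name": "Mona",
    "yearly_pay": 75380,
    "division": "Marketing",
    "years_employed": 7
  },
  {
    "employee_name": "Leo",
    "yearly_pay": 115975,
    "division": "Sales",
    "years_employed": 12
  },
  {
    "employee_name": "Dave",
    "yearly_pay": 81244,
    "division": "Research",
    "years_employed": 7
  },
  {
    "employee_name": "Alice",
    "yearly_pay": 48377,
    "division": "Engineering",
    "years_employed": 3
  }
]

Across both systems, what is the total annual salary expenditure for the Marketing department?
201294

Schema mappings:
- "department" (system_hr1) = "division" (system_hr2) = department
- "annual_salary" (system_hr1) = "yearly_pay" (system_hr2) = salary

Marketing salaries from system_hr1: 65020
Marketing salaries from system_hr2: 136274

Total: 65020 + 136274 = 201294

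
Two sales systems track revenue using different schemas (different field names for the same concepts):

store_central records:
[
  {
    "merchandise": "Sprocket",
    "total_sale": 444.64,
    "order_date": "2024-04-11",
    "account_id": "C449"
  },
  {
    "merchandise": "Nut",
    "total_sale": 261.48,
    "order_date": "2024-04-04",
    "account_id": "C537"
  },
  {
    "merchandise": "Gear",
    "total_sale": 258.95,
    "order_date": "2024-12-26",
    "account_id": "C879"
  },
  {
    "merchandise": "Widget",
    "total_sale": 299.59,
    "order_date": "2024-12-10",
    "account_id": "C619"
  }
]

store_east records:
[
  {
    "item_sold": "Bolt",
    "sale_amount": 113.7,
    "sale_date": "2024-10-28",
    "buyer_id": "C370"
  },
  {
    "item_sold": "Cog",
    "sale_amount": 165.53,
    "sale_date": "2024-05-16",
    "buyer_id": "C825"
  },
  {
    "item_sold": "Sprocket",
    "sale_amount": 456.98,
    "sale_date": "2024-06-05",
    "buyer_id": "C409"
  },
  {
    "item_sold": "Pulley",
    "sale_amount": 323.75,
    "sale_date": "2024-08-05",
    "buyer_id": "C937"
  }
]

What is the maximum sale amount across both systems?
456.98

Reconcile: "total_sale" (store_central) = "sale_amount" (store_east) = sale amount

Maximum in store_central: 444.64
Maximum in store_east: 456.98

Overall maximum: max(444.64, 456.98) = 456.98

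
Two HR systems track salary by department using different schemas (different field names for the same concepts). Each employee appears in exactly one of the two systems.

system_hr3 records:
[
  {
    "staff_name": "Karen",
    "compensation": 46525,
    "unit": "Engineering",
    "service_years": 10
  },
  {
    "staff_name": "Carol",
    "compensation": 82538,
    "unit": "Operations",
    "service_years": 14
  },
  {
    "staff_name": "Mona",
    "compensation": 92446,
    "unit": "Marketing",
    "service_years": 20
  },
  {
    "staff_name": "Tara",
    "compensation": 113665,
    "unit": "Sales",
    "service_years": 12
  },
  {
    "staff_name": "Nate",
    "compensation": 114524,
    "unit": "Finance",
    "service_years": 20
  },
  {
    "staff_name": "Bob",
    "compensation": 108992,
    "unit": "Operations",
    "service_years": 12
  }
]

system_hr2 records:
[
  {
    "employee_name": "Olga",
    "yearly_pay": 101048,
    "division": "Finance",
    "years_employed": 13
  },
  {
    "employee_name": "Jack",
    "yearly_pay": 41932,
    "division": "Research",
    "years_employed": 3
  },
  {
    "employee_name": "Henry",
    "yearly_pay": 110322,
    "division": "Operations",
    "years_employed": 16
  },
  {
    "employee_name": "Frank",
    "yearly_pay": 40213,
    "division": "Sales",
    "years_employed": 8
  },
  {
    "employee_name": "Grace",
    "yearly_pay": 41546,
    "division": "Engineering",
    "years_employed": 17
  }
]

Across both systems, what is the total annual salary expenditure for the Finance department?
215572

Schema mappings:
- "unit" (system_hr3) = "division" (system_hr2) = department
- "compensation" (system_hr3) = "yearly_pay" (system_hr2) = salary

Finance salaries from system_hr3: 114524
Finance salaries from system_hr2: 101048

Total: 114524 + 101048 = 215572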